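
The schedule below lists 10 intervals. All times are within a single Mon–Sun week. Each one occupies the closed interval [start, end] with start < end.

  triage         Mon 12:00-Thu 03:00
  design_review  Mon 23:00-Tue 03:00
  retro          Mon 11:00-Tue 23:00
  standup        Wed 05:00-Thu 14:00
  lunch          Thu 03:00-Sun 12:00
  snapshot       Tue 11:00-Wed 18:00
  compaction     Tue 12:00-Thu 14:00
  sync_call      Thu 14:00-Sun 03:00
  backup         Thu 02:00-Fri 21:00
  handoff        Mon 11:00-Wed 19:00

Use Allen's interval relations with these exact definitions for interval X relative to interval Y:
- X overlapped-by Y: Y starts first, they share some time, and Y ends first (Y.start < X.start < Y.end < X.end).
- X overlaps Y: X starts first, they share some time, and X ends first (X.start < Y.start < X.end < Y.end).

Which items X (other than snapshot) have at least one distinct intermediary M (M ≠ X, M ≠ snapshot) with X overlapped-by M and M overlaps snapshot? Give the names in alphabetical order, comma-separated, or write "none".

compaction, triage

Target snapshot = [Tue 11:00, Wed 18:00].
Intermediaries M with M overlaps snapshot: retro.
Via retro — items with X overlapped-by retro: compaction, triage.
Union: compaction, triage.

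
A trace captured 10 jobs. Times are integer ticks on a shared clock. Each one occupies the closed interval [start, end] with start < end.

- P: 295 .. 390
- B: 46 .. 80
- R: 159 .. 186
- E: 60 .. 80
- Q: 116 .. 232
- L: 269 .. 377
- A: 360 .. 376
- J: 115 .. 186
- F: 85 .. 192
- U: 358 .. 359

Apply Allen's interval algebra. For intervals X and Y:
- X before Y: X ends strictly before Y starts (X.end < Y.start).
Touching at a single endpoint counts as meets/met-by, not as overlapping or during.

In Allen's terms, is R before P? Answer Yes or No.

Yes

R = [159, 186], P = [295, 390].
Actual relation of R to P: before.
Asked whether 'before' holds → Yes.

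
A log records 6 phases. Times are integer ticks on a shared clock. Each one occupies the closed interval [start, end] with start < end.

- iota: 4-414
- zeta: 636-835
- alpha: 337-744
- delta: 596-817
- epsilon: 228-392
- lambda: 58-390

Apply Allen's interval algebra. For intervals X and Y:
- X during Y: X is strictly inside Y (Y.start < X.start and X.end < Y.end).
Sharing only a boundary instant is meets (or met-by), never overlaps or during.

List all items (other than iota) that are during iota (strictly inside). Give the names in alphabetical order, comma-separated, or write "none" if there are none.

epsilon, lambda

Target iota = [4, 414].
alpha [337, 744] → overlapped-by → no.
delta [596, 817] → after → no.
epsilon [228, 392] → during → yes.
lambda [58, 390] → during → yes.
zeta [636, 835] → after → no.
Result: epsilon, lambda.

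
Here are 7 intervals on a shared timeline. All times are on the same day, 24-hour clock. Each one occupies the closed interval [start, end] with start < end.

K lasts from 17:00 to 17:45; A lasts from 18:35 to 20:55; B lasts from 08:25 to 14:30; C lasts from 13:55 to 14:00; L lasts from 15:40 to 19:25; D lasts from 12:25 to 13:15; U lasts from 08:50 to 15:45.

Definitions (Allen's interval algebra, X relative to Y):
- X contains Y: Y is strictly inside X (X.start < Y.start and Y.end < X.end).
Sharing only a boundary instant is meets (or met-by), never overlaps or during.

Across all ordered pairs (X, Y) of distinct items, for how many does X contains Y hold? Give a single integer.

5

Checking all 42 ordered pairs for relation 'contains'; matching pairs in alphabetical order:
(B, C): B contains C ✓
(B, D): B contains D ✓
(L, K): L contains K ✓
(U, C): U contains C ✓
(U, D): U contains D ✓
Count: 5.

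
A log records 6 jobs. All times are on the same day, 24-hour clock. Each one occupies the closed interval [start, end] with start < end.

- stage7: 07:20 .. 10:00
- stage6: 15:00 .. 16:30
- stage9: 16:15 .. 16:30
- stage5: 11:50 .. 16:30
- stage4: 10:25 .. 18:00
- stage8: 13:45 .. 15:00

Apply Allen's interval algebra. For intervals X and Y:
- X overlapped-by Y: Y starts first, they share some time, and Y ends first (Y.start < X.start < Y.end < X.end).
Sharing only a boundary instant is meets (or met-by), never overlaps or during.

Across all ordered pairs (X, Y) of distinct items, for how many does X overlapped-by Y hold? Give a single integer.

Checking all 30 ordered pairs for relation 'overlapped-by'; matching pairs in alphabetical order:
No pair satisfies it.
Count: 0.

0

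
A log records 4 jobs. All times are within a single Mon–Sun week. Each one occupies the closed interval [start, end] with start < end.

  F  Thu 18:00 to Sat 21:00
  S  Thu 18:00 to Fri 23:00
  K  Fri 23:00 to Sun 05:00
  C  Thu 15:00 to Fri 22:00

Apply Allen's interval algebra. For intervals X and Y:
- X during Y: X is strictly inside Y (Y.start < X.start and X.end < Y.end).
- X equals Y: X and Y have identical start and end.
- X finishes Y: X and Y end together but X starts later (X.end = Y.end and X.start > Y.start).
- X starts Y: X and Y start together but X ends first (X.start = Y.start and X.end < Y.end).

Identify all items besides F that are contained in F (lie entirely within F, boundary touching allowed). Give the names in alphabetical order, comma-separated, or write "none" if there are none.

S

Target F = [Thu 18:00, Sat 21:00].
C [Thu 15:00, Fri 22:00] → overlaps → no.
K [Fri 23:00, Sun 05:00] → overlapped-by → no.
S [Thu 18:00, Fri 23:00] → starts → yes.
Result: S.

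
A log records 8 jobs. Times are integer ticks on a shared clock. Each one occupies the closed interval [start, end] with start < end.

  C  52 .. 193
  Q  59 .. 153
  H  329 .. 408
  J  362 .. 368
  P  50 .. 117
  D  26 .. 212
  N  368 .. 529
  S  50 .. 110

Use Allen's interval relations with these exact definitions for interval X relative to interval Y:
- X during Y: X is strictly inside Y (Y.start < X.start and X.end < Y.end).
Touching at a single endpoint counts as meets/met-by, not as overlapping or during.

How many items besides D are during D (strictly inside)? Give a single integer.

4

Target D = [26, 212].
C [52, 193] → during → counts.
H [329, 408] → after → no.
J [362, 368] → after → no.
N [368, 529] → after → no.
P [50, 117] → during → counts.
Q [59, 153] → during → counts.
S [50, 110] → during → counts.
Total: 4.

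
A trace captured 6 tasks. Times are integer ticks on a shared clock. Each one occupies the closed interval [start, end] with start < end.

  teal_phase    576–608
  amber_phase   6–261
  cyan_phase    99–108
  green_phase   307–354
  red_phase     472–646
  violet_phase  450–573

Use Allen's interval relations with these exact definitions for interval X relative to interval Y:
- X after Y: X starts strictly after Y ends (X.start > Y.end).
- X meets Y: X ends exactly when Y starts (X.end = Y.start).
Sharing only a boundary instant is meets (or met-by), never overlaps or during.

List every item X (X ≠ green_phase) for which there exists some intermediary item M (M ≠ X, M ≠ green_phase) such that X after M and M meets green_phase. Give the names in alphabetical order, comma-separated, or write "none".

none

Target green_phase = [307, 354].
Intermediaries M with M meets green_phase: none.
Union: none.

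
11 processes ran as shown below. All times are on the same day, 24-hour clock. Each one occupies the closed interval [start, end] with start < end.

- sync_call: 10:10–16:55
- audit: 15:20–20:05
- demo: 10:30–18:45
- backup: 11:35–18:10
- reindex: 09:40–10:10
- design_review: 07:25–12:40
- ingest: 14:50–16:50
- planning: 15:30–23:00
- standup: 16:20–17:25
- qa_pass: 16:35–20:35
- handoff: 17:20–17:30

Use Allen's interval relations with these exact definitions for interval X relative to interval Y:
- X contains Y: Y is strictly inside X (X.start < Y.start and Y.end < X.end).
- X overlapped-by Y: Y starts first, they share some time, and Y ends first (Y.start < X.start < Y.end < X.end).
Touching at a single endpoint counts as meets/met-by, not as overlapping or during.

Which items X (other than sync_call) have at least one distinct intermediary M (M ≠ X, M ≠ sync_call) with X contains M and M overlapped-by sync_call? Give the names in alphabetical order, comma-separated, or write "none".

Target sync_call = [10:10, 16:55].
Intermediaries M with M overlapped-by sync_call: audit, backup, demo, planning, qa_pass, standup.
Via audit — items with X contains audit: none.
Via backup — items with X contains backup: demo.
Via demo — items with X contains demo: none.
Via planning — items with X contains planning: none.
Via qa_pass — items with X contains qa_pass: planning.
Via standup — items with X contains standup: audit, backup, demo, planning.
Union: audit, backup, demo, planning.

audit, backup, demo, planning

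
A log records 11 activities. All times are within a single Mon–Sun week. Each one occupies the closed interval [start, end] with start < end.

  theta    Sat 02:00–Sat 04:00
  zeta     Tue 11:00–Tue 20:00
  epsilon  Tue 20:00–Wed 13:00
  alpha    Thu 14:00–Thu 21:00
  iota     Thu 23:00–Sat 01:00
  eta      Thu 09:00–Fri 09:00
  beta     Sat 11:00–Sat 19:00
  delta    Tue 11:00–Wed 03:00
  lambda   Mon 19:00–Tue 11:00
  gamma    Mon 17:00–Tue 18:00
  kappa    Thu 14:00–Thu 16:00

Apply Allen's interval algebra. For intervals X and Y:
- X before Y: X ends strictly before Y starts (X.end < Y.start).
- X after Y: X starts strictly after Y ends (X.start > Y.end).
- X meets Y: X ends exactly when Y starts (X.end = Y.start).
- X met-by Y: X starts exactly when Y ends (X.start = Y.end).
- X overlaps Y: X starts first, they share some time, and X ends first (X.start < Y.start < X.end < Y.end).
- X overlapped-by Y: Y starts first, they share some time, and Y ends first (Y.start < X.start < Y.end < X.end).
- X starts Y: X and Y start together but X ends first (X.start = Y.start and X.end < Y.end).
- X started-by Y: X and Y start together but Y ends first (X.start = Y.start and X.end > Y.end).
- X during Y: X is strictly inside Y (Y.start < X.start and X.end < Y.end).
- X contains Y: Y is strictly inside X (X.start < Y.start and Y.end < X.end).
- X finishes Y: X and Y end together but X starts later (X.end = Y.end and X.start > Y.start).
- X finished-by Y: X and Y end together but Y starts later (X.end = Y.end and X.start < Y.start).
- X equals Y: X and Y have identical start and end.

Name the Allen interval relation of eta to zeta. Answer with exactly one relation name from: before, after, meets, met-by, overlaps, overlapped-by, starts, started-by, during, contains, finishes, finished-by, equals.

eta = [Thu 09:00, Fri 09:00]; zeta = [Tue 11:00, Tue 20:00].
Compare endpoints: eta.start > zeta.start, eta.start > zeta.end, eta.end > zeta.start, eta.end > zeta.end.
That pattern is 'after'.

after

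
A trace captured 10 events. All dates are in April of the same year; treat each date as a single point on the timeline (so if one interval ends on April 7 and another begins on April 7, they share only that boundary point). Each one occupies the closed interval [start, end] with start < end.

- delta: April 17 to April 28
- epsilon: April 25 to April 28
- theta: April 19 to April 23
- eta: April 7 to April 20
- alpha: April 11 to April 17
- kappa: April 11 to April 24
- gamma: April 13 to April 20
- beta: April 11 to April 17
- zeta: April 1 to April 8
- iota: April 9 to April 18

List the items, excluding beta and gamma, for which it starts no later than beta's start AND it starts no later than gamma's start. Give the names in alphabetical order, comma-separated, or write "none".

alpha, eta, iota, kappa, zeta

Conditions: its start is no later than beta's start (X.start <= April 11) AND its start is no later than gamma's start (X.start <= April 13).
alpha: start April 11 <= April 11? ✓; start April 11 <= April 13? ✓ → yes.
delta: start April 17 <= April 11? ✗; start April 17 <= April 13? ✗ → no.
epsilon: start April 25 <= April 11? ✗; start April 25 <= April 13? ✗ → no.
eta: start April 7 <= April 11? ✓; start April 7 <= April 13? ✓ → yes.
iota: start April 9 <= April 11? ✓; start April 9 <= April 13? ✓ → yes.
kappa: start April 11 <= April 11? ✓; start April 11 <= April 13? ✓ → yes.
theta: start April 19 <= April 11? ✗; start April 19 <= April 13? ✗ → no.
zeta: start April 1 <= April 11? ✓; start April 1 <= April 13? ✓ → yes.
Result: alpha, eta, iota, kappa, zeta.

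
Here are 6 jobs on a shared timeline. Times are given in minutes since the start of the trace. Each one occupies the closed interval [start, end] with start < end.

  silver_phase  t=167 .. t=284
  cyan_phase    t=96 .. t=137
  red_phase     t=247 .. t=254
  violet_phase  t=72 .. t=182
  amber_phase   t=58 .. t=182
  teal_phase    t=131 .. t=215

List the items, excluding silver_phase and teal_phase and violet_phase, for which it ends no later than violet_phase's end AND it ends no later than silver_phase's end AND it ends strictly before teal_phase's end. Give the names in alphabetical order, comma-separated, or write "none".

Conditions: its end is no later than violet_phase's end (X.end <= t=182) AND its end is no later than silver_phase's end (X.end <= t=284) AND its end is strictly before teal_phase's end (X.end < t=215).
amber_phase: end t=182 <= t=182? ✓; end t=182 <= t=284? ✓; end t=182 < t=215? ✓ → yes.
cyan_phase: end t=137 <= t=182? ✓; end t=137 <= t=284? ✓; end t=137 < t=215? ✓ → yes.
red_phase: end t=254 <= t=182? ✗; end t=254 <= t=284? ✓; end t=254 < t=215? ✗ → no.
Result: amber_phase, cyan_phase.

amber_phase, cyan_phase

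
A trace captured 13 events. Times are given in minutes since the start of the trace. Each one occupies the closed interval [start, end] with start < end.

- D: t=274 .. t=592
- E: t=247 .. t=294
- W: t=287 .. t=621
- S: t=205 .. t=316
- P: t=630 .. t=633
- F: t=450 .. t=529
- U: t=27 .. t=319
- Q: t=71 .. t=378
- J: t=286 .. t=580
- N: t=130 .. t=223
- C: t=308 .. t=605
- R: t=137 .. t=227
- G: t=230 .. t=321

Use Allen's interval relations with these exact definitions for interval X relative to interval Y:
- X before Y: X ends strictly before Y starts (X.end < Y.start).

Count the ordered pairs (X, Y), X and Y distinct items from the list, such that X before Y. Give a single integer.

32

Checking all 156 ordered pairs for relation 'before'; matching pairs in alphabetical order:
(C, P): C before P ✓
(D, P): D before P ✓
(E, C): E before C ✓
(E, F): E before F ✓
(E, P): E before P ✓
(F, P): F before P ✓
(G, F): G before F ✓
(G, P): G before P ✓
(J, P): J before P ✓
(N, C): N before C ✓
(N, D): N before D ✓
(N, E): N before E ✓
(N, F): N before F ✓
(N, G): N before G ✓
(N, J): N before J ✓
(N, P): N before P ✓
(N, W): N before W ✓
(Q, F): Q before F ✓
(Q, P): Q before P ✓
(R, C): R before C ✓
(R, D): R before D ✓
(R, E): R before E ✓
(R, F): R before F ✓
(R, G): R before G ✓
... plus 8 further pairs not listed.
Count: 32.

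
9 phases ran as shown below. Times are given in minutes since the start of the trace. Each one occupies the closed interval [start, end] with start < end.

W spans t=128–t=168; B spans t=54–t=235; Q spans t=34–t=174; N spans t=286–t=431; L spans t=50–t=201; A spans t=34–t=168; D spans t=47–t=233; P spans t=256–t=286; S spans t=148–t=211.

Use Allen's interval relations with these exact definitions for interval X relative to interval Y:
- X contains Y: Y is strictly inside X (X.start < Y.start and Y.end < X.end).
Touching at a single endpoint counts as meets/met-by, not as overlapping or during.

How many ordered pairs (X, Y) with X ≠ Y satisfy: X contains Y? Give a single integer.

7

Checking all 72 ordered pairs for relation 'contains'; matching pairs in alphabetical order:
(B, S): B contains S ✓
(B, W): B contains W ✓
(D, L): D contains L ✓
(D, S): D contains S ✓
(D, W): D contains W ✓
(L, W): L contains W ✓
(Q, W): Q contains W ✓
Count: 7.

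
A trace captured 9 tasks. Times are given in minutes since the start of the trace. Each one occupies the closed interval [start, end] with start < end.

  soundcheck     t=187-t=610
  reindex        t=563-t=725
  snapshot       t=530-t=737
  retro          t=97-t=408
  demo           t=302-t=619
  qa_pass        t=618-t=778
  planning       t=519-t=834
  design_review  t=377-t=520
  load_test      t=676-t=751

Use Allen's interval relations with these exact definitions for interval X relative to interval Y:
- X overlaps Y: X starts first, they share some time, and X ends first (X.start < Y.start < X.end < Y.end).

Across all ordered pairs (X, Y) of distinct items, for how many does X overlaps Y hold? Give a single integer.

16

Checking all 72 ordered pairs for relation 'overlaps'; matching pairs in alphabetical order:
(demo, planning): demo overlaps planning ✓
(demo, qa_pass): demo overlaps qa_pass ✓
(demo, reindex): demo overlaps reindex ✓
(demo, snapshot): demo overlaps snapshot ✓
(design_review, planning): design_review overlaps planning ✓
(reindex, load_test): reindex overlaps load_test ✓
(reindex, qa_pass): reindex overlaps qa_pass ✓
(retro, demo): retro overlaps demo ✓
(retro, design_review): retro overlaps design_review ✓
(retro, soundcheck): retro overlaps soundcheck ✓
(snapshot, load_test): snapshot overlaps load_test ✓
(snapshot, qa_pass): snapshot overlaps qa_pass ✓
(soundcheck, demo): soundcheck overlaps demo ✓
(soundcheck, planning): soundcheck overlaps planning ✓
(soundcheck, reindex): soundcheck overlaps reindex ✓
(soundcheck, snapshot): soundcheck overlaps snapshot ✓
Count: 16.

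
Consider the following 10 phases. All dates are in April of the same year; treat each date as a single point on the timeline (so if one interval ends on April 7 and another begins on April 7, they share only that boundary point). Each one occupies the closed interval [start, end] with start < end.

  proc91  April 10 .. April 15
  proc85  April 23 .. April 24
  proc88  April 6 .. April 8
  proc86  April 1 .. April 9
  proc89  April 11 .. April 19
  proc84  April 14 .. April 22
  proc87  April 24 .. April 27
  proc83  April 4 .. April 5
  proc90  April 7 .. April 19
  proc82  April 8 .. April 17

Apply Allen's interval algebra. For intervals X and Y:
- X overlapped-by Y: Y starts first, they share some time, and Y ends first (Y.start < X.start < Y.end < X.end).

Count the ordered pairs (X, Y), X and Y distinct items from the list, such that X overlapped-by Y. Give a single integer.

9

Checking all 90 ordered pairs for relation 'overlapped-by'; matching pairs in alphabetical order:
(proc82, proc86): proc82 overlapped-by proc86 ✓
(proc84, proc82): proc84 overlapped-by proc82 ✓
(proc84, proc89): proc84 overlapped-by proc89 ✓
(proc84, proc90): proc84 overlapped-by proc90 ✓
(proc84, proc91): proc84 overlapped-by proc91 ✓
(proc89, proc82): proc89 overlapped-by proc82 ✓
(proc89, proc91): proc89 overlapped-by proc91 ✓
(proc90, proc86): proc90 overlapped-by proc86 ✓
(proc90, proc88): proc90 overlapped-by proc88 ✓
Count: 9.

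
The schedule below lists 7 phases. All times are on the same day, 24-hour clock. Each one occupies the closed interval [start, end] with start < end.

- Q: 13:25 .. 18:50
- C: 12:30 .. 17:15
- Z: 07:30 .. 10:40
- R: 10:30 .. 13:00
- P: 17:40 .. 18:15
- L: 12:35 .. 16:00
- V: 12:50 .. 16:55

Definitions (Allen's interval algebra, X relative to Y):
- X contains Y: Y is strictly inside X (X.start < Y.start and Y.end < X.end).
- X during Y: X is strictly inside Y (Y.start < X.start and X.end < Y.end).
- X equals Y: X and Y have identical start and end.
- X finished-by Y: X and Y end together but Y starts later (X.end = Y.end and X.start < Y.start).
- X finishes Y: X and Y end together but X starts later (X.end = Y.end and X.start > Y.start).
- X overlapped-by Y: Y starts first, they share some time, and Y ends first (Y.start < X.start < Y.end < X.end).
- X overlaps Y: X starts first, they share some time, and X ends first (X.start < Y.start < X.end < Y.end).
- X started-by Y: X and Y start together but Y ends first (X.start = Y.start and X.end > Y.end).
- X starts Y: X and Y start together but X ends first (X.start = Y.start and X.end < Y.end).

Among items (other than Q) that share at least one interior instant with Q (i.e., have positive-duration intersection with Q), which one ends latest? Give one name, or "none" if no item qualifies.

P

Target Q = [13:25, 18:50].
C [12:30, 17:15] → overlaps → candidate.
L [12:35, 16:00] → overlaps → candidate.
P [17:40, 18:15] → during → candidate.
R [10:30, 13:00] → before → excluded.
V [12:50, 16:55] → overlaps → candidate.
Z [07:30, 10:40] → before → excluded.
Among candidates, latest end is 18:15 → P.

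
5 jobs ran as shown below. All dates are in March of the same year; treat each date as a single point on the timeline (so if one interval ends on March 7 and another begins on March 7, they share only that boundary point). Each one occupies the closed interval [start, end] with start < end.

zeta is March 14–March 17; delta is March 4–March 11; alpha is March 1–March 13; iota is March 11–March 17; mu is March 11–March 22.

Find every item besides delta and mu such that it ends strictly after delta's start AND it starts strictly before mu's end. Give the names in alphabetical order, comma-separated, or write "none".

Conditions: its end is strictly after delta's start (X.end > March 4) AND its start is strictly before mu's end (X.start < March 22).
alpha: end March 13 > March 4? ✓; start March 1 < March 22? ✓ → yes.
iota: end March 17 > March 4? ✓; start March 11 < March 22? ✓ → yes.
zeta: end March 17 > March 4? ✓; start March 14 < March 22? ✓ → yes.
Result: alpha, iota, zeta.

alpha, iota, zeta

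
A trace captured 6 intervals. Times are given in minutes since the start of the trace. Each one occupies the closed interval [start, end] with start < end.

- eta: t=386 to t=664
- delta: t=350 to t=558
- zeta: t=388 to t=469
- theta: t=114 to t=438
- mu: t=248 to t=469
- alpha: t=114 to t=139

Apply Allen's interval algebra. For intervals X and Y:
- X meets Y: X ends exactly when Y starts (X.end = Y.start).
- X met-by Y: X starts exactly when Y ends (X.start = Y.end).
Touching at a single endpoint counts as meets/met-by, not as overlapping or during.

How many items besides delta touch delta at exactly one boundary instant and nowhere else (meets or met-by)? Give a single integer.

0

Target delta = [t=350, t=558].
alpha [t=114, t=139] → before → no.
eta [t=386, t=664] → overlapped-by → no.
mu [t=248, t=469] → overlaps → no.
theta [t=114, t=438] → overlaps → no.
zeta [t=388, t=469] → during → no.
Total: 0.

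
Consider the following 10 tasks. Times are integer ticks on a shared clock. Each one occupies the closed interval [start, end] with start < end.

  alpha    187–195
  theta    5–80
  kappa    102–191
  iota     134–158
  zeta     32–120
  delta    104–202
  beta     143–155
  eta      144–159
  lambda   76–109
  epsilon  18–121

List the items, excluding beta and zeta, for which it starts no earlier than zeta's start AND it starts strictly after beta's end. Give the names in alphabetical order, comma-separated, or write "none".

alpha

Conditions: its start is no earlier than zeta's start (X.start >= 32) AND its start is strictly after beta's end (X.start > 155).
alpha: start 187 >= 32? ✓; start 187 > 155? ✓ → yes.
delta: start 104 >= 32? ✓; start 104 > 155? ✗ → no.
epsilon: start 18 >= 32? ✗; start 18 > 155? ✗ → no.
eta: start 144 >= 32? ✓; start 144 > 155? ✗ → no.
iota: start 134 >= 32? ✓; start 134 > 155? ✗ → no.
kappa: start 102 >= 32? ✓; start 102 > 155? ✗ → no.
lambda: start 76 >= 32? ✓; start 76 > 155? ✗ → no.
theta: start 5 >= 32? ✗; start 5 > 155? ✗ → no.
Result: alpha.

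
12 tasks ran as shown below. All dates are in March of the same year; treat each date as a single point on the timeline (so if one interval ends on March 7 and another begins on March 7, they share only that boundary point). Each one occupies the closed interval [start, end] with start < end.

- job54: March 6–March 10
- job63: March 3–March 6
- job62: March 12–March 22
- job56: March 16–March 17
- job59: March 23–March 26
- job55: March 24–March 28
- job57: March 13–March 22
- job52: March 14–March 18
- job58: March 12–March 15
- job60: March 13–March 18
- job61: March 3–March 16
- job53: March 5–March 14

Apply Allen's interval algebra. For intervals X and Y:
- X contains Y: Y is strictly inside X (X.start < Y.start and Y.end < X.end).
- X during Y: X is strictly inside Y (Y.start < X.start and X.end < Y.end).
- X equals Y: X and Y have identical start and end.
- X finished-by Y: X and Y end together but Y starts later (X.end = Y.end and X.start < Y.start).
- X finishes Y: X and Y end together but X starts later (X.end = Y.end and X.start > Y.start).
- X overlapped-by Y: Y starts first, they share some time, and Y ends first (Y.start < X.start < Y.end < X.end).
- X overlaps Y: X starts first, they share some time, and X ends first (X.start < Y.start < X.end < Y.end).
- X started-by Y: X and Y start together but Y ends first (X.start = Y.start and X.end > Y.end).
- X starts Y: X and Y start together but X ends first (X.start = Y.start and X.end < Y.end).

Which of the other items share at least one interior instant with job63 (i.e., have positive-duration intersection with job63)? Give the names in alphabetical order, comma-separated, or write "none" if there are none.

Target job63 = [March 3, March 6].
job52 [March 14, March 18] → after → no.
job53 [March 5, March 14] → overlapped-by → yes.
job54 [March 6, March 10] → met-by → no.
job55 [March 24, March 28] → after → no.
job56 [March 16, March 17] → after → no.
job57 [March 13, March 22] → after → no.
job58 [March 12, March 15] → after → no.
job59 [March 23, March 26] → after → no.
job60 [March 13, March 18] → after → no.
job61 [March 3, March 16] → started-by → yes.
job62 [March 12, March 22] → after → no.
Result: job53, job61.

job53, job61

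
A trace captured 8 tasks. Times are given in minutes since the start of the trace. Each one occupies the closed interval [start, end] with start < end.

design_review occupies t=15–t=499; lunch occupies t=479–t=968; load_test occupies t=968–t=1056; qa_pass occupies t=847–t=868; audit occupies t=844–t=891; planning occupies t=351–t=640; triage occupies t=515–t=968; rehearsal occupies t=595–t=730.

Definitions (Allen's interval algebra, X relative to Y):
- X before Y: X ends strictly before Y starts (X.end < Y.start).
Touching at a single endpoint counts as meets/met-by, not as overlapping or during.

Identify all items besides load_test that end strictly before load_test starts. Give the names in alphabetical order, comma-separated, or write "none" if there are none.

audit, design_review, planning, qa_pass, rehearsal

Target load_test = [t=968, t=1056].
audit [t=844, t=891] → before → yes.
design_review [t=15, t=499] → before → yes.
lunch [t=479, t=968] → meets → no.
planning [t=351, t=640] → before → yes.
qa_pass [t=847, t=868] → before → yes.
rehearsal [t=595, t=730] → before → yes.
triage [t=515, t=968] → meets → no.
Result: audit, design_review, planning, qa_pass, rehearsal.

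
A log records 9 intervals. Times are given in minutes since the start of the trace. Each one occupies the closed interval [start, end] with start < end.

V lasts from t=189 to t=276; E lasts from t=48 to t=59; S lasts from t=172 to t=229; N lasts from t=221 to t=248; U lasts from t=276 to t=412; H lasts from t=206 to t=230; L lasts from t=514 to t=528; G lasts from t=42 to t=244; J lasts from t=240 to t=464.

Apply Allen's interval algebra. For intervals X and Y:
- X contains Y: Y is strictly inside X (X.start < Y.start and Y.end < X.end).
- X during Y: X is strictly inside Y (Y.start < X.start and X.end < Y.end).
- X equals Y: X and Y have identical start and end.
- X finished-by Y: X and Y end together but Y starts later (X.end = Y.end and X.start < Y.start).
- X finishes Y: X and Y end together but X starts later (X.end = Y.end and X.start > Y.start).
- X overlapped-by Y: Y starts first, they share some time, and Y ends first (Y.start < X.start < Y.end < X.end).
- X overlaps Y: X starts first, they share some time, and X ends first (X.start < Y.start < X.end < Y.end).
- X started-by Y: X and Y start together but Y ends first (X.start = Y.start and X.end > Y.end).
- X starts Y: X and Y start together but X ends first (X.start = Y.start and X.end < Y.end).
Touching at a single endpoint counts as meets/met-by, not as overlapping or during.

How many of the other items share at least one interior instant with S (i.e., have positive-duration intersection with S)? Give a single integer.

Target S = [t=172, t=229].
E [t=48, t=59] → before → no.
G [t=42, t=244] → contains → counts.
H [t=206, t=230] → overlapped-by → counts.
J [t=240, t=464] → after → no.
L [t=514, t=528] → after → no.
N [t=221, t=248] → overlapped-by → counts.
U [t=276, t=412] → after → no.
V [t=189, t=276] → overlapped-by → counts.
Total: 4.

4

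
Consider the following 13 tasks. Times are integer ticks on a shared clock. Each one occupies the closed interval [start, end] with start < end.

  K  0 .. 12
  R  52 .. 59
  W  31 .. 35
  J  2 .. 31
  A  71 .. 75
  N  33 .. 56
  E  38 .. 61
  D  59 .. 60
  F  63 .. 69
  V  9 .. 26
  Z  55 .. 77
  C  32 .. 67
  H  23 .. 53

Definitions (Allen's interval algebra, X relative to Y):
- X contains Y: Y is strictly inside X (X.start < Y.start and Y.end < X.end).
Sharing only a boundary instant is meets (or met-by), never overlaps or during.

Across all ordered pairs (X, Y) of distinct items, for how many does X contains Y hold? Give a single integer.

Checking all 156 ordered pairs for relation 'contains'; matching pairs in alphabetical order:
(C, D): C contains D ✓
(C, E): C contains E ✓
(C, N): C contains N ✓
(C, R): C contains R ✓
(E, D): E contains D ✓
(E, R): E contains R ✓
(H, W): H contains W ✓
(J, V): J contains V ✓
(Z, A): Z contains A ✓
(Z, D): Z contains D ✓
(Z, F): Z contains F ✓
Count: 11.

11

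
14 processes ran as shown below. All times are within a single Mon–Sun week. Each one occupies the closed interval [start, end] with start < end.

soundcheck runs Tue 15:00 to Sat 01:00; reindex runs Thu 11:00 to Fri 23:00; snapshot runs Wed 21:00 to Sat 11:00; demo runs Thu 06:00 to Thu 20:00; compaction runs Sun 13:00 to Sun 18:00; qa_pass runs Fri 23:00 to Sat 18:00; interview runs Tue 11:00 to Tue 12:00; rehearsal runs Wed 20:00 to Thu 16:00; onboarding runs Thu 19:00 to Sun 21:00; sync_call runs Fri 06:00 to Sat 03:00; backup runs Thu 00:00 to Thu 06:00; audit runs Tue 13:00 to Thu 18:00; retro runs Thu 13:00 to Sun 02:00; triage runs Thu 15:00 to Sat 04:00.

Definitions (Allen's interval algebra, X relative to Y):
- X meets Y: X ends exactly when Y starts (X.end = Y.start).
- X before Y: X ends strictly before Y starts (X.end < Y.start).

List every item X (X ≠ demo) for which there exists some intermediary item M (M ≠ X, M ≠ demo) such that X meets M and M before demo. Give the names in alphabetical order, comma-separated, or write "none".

none

Target demo = [Thu 06:00, Thu 20:00].
Intermediaries M with M before demo: interview.
Via interview — items with X meets interview: none.
Union: none.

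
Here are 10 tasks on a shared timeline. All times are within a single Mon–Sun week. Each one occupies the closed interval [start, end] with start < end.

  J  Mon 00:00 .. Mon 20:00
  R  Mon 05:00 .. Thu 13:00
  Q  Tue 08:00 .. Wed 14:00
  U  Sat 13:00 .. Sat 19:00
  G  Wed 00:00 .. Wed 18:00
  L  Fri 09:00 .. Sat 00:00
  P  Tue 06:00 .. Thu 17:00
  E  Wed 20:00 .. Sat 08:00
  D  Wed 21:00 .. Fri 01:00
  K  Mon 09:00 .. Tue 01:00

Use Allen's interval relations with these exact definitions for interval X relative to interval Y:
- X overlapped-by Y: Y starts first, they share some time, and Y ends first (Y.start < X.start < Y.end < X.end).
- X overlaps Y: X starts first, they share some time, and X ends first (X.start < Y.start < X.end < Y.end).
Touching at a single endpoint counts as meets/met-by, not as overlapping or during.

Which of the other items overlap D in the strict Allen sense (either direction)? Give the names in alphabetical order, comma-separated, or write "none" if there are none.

Target D = [Wed 21:00, Fri 01:00].
E [Wed 20:00, Sat 08:00] → contains → no.
G [Wed 00:00, Wed 18:00] → before → no.
J [Mon 00:00, Mon 20:00] → before → no.
K [Mon 09:00, Tue 01:00] → before → no.
L [Fri 09:00, Sat 00:00] → after → no.
P [Tue 06:00, Thu 17:00] → overlaps → yes.
Q [Tue 08:00, Wed 14:00] → before → no.
R [Mon 05:00, Thu 13:00] → overlaps → yes.
U [Sat 13:00, Sat 19:00] → after → no.
Result: P, R.

P, R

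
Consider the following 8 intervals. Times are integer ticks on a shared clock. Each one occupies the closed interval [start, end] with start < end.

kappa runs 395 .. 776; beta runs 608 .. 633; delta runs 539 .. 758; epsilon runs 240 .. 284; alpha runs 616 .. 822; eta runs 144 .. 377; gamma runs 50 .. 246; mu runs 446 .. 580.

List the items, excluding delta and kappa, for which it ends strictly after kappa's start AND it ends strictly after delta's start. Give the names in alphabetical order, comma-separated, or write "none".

alpha, beta, mu

Conditions: its end is strictly after kappa's start (X.end > 395) AND its end is strictly after delta's start (X.end > 539).
alpha: end 822 > 395? ✓; end 822 > 539? ✓ → yes.
beta: end 633 > 395? ✓; end 633 > 539? ✓ → yes.
epsilon: end 284 > 395? ✗; end 284 > 539? ✗ → no.
eta: end 377 > 395? ✗; end 377 > 539? ✗ → no.
gamma: end 246 > 395? ✗; end 246 > 539? ✗ → no.
mu: end 580 > 395? ✓; end 580 > 539? ✓ → yes.
Result: alpha, beta, mu.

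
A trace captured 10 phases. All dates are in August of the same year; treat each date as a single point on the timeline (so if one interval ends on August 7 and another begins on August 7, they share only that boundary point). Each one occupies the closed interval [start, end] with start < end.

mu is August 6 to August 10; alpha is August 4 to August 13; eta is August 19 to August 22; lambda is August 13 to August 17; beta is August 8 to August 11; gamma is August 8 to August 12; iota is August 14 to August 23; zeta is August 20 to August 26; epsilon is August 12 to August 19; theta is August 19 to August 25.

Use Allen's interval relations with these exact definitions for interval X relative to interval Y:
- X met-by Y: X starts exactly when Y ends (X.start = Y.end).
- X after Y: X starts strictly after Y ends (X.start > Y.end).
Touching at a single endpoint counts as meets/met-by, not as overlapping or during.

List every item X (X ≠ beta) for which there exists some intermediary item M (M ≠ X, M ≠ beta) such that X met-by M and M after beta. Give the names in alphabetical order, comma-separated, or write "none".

eta, theta

Target beta = [August 8, August 11].
Intermediaries M with M after beta: epsilon, eta, iota, lambda, theta, zeta.
Via epsilon — items with X met-by epsilon: eta, theta.
Via eta — items with X met-by eta: none.
Via iota — items with X met-by iota: none.
Via lambda — items with X met-by lambda: none.
Via theta — items with X met-by theta: none.
Via zeta — items with X met-by zeta: none.
Union: eta, theta.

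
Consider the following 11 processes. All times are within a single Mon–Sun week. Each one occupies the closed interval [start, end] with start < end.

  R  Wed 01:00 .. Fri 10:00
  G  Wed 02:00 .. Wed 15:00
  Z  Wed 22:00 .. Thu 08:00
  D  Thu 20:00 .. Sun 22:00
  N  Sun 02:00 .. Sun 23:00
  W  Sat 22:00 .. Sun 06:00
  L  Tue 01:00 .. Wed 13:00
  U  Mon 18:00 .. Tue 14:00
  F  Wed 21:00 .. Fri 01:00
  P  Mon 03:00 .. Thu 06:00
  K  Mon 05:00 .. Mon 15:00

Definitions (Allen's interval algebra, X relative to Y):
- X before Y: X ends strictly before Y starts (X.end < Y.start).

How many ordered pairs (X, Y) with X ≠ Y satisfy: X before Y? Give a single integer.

36

Checking all 110 ordered pairs for relation 'before'; matching pairs in alphabetical order:
(F, N): F before N ✓
(F, W): F before W ✓
(G, D): G before D ✓
(G, F): G before F ✓
(G, N): G before N ✓
(G, W): G before W ✓
(G, Z): G before Z ✓
(K, D): K before D ✓
(K, F): K before F ✓
(K, G): K before G ✓
(K, L): K before L ✓
(K, N): K before N ✓
(K, R): K before R ✓
(K, U): K before U ✓
(K, W): K before W ✓
(K, Z): K before Z ✓
(L, D): L before D ✓
(L, F): L before F ✓
(L, N): L before N ✓
(L, W): L before W ✓
(L, Z): L before Z ✓
(P, D): P before D ✓
(P, N): P before N ✓
(P, W): P before W ✓
... plus 12 further pairs not listed.
Count: 36.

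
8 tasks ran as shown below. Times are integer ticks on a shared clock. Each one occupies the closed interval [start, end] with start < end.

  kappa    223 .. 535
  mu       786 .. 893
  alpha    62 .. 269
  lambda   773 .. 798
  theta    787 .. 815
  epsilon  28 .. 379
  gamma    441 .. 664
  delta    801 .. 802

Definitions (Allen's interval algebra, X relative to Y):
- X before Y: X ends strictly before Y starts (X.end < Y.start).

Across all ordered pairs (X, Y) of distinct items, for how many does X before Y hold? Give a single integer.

Checking all 56 ordered pairs for relation 'before'; matching pairs in alphabetical order:
(alpha, delta): alpha before delta ✓
(alpha, gamma): alpha before gamma ✓
(alpha, lambda): alpha before lambda ✓
(alpha, mu): alpha before mu ✓
(alpha, theta): alpha before theta ✓
(epsilon, delta): epsilon before delta ✓
(epsilon, gamma): epsilon before gamma ✓
(epsilon, lambda): epsilon before lambda ✓
(epsilon, mu): epsilon before mu ✓
(epsilon, theta): epsilon before theta ✓
(gamma, delta): gamma before delta ✓
(gamma, lambda): gamma before lambda ✓
(gamma, mu): gamma before mu ✓
(gamma, theta): gamma before theta ✓
(kappa, delta): kappa before delta ✓
(kappa, lambda): kappa before lambda ✓
(kappa, mu): kappa before mu ✓
(kappa, theta): kappa before theta ✓
(lambda, delta): lambda before delta ✓
Count: 19.

19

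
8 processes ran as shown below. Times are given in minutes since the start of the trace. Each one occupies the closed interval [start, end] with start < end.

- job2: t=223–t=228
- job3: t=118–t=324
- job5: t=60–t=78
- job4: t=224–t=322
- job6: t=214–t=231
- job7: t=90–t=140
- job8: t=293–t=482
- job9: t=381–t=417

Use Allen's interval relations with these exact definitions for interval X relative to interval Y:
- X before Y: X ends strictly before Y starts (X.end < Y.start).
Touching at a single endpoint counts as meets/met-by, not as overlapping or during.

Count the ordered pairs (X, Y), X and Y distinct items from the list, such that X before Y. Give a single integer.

Checking all 56 ordered pairs for relation 'before'; matching pairs in alphabetical order:
(job2, job8): job2 before job8 ✓
(job2, job9): job2 before job9 ✓
(job3, job9): job3 before job9 ✓
(job4, job9): job4 before job9 ✓
(job5, job2): job5 before job2 ✓
(job5, job3): job5 before job3 ✓
(job5, job4): job5 before job4 ✓
(job5, job6): job5 before job6 ✓
(job5, job7): job5 before job7 ✓
(job5, job8): job5 before job8 ✓
(job5, job9): job5 before job9 ✓
(job6, job8): job6 before job8 ✓
(job6, job9): job6 before job9 ✓
(job7, job2): job7 before job2 ✓
(job7, job4): job7 before job4 ✓
(job7, job6): job7 before job6 ✓
(job7, job8): job7 before job8 ✓
(job7, job9): job7 before job9 ✓
Count: 18.

18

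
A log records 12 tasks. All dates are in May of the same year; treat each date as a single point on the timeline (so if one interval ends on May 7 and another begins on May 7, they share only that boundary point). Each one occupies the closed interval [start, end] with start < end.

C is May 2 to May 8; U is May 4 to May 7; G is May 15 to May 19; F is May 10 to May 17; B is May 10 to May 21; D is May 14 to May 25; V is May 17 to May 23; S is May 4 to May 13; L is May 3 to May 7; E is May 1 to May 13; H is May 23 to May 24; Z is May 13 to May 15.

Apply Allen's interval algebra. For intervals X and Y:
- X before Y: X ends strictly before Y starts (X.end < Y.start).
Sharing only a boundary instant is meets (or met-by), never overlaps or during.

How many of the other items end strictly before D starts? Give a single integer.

5

Target D = [May 14, May 25].
B [May 10, May 21] → overlaps → no.
C [May 2, May 8] → before → counts.
E [May 1, May 13] → before → counts.
F [May 10, May 17] → overlaps → no.
G [May 15, May 19] → during → no.
H [May 23, May 24] → during → no.
L [May 3, May 7] → before → counts.
S [May 4, May 13] → before → counts.
U [May 4, May 7] → before → counts.
V [May 17, May 23] → during → no.
Z [May 13, May 15] → overlaps → no.
Total: 5.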